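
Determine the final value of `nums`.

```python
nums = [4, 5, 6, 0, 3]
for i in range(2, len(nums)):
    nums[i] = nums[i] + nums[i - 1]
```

i=2: nums[2] = 6+5 = 11 → [4, 5, 11, 0, 3]
i=3: nums[3] = 0+11 = 11 → [4, 5, 11, 11, 3]
i=4: nums[4] = 3+11 = 14 → [4, 5, 11, 11, 14]

[4, 5, 11, 11, 14]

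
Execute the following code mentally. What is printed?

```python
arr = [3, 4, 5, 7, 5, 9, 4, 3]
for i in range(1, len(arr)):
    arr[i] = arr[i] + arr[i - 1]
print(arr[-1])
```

i=1: arr[1] = 4+3 = 7 → [3, 7, 5, 7, 5, 9, 4, 3]
i=2: arr[2] = 5+7 = 12 → [3, 7, 12, 7, 5, 9, 4, 3]
i=3: arr[3] = 7+12 = 19 → [3, 7, 12, 19, 5, 9, 4, 3]
i=4: arr[4] = 5+19 = 24 → [3, 7, 12, 19, 24, 9, 4, 3]
i=5: arr[5] = 9+24 = 33 → [3, 7, 12, 19, 24, 33, 4, 3]
i=6: arr[6] = 4+33 = 37 → [3, 7, 12, 19, 24, 33, 37, 3]
i=7: arr[7] = 3+37 = 40 → [3, 7, 12, 19, 24, 33, 37, 40]

40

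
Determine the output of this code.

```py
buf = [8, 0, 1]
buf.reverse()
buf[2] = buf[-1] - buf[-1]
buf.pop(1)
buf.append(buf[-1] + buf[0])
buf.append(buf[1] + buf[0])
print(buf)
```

reverse → [1, 0, 8]
buf[2] = buf[-1]-buf[-1] = 8-8 = 0 → [1, 0, 0]
pop(1) removes 0 → [1, 0]
append buf[-1]+buf[0] = 0+1 = 1 → [1, 0, 1]
append buf[1]+buf[0] = 0+1 = 1 → [1, 0, 1, 1]

[1, 0, 1, 1]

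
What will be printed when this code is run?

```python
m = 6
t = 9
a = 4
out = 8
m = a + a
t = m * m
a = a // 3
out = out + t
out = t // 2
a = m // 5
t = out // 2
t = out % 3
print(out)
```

m = 4+4 = 8
t = 8*8 = 64
a = 4//3 = 1
out = 8+64 = 72
out = 64//2 = 32
a = 8//5 = 1
t = 32//2 = 16
t = 32%3 = 2

32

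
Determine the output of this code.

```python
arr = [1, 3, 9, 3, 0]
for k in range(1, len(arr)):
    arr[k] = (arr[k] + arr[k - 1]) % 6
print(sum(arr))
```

14

k=1: arr[1] = (3+1)%6 = 4 → [1, 4, 9, 3, 0]
k=2: arr[2] = (9+4)%6 = 1 → [1, 4, 1, 3, 0]
k=3: arr[3] = (3+1)%6 = 4 → [1, 4, 1, 4, 0]
k=4: arr[4] = (0+4)%6 = 4 → [1, 4, 1, 4, 4]
sum = 14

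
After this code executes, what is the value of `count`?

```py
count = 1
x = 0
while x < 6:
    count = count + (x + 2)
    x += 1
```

28

x=0: count = 1+2 = 3
x=1: count = 3+3 = 6
x=2: count = 6+4 = 10
x=3: count = 10+5 = 15
x=4: count = 15+6 = 21
x=5: count = 21+7 = 28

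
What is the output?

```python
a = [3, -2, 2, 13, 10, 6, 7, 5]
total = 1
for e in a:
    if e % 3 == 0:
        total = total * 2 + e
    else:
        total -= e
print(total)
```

-42

e=3: %3==0, total = 1*2+3 = 5
e=-2: not %3==0, total = 5-(-2) = 7
e=2: not %3==0, total = 7-2 = 5
e=13: not %3==0, total = 5-13 = -8
e=10: not %3==0, total = (-8)-10 = -18
e=6: %3==0, total = (-18)*2+6 = -30
e=7: not %3==0, total = (-30)-7 = -37
e=5: not %3==0, total = (-37)-5 = -42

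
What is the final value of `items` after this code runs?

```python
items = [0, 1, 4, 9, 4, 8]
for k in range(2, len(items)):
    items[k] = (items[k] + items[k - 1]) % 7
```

k=2: items[2] = (4+1)%7 = 5 → [0, 1, 5, 9, 4, 8]
k=3: items[3] = (9+5)%7 = 0 → [0, 1, 5, 0, 4, 8]
k=4: items[4] = (4+0)%7 = 4 → [0, 1, 5, 0, 4, 8]
k=5: items[5] = (8+4)%7 = 5 → [0, 1, 5, 0, 4, 5]

[0, 1, 5, 0, 4, 5]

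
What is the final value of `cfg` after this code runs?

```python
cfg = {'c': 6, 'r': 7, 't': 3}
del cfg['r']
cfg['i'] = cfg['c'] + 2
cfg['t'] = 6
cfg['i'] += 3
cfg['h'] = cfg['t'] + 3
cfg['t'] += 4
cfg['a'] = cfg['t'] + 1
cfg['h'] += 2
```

{'c': 6, 't': 10, 'i': 11, 'h': 11, 'a': 11}

del 'r' → {'c': 6, 't': 3}
cfg['i'] = cfg['c']+2 = 8 → {'c': 6, 't': 3, 'i': 8}
cfg['t'] = 6 → {'c': 6, 't': 6, 'i': 8}
cfg['i'] = 8+3 = 11 → {'c': 6, 't': 6, 'i': 11}
cfg['h'] = cfg['t']+3 = 9 → {'c': 6, 't': 6, 'i': 11, 'h': 9}
cfg['t'] = 6+4 = 10 → {'c': 6, 't': 10, 'i': 11, 'h': 9}
cfg['a'] = cfg['t']+1 = 11 → {'c': 6, 't': 10, 'i': 11, 'h': 9, 'a': 11}
cfg['h'] = 9+2 = 11 → {'c': 6, 't': 10, 'i': 11, 'h': 11, 'a': 11}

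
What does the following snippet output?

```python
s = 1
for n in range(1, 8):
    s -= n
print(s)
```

-27

n=1: s = 1-1 = 0
n=2: s = 0-2 = -2
n=3: s = (-2)-3 = -5
n=4: s = (-5)-4 = -9
n=5: s = (-9)-5 = -14
n=6: s = (-14)-6 = -20
n=7: s = (-20)-7 = -27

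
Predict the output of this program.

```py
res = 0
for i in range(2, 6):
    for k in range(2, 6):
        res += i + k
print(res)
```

112

i=2,k=2: res = 0+4 = 4
i=2,k=3: res = 4+5 = 9
i=2,k=4: res = 9+6 = 15
i=2,k=5: res = 15+7 = 22
i=3,k=2: res = 22+5 = 27
i=3,k=3: res = 27+6 = 33
i=3,k=4: res = 33+7 = 40
i=3,k=5: res = 40+8 = 48
i=4,k=2: res = 48+6 = 54
i=4,k=3: res = 54+7 = 61
i=4,k=4: res = 61+8 = 69
i=4,k=5: res = 69+9 = 78
i=5,k=2: res = 78+7 = 85
i=5,k=3: res = 85+8 = 93
i=5,k=4: res = 93+9 = 102
i=5,k=5: res = 102+10 = 112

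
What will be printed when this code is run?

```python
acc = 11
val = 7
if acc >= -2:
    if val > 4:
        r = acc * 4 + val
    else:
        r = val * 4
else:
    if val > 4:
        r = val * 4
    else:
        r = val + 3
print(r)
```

51

acc=11, val=7
acc >= -2 is True; val > 4 is True
→ r = acc * 4 + val = 51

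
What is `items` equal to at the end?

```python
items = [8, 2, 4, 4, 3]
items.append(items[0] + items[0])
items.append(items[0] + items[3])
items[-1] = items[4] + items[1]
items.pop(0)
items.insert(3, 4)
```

[2, 4, 4, 4, 3, 16, 5]

append items[0]+items[0] = 8+8 = 16 → [8, 2, 4, 4, 3, 16]
append items[0]+items[3] = 8+4 = 12 → [8, 2, 4, 4, 3, 16, 12]
items[-1] = items[4]+items[1] = 3+2 = 5 → [8, 2, 4, 4, 3, 16, 5]
pop(0) removes 8 → [2, 4, 4, 3, 16, 5]
insert 4 at 3 → [2, 4, 4, 4, 3, 16, 5]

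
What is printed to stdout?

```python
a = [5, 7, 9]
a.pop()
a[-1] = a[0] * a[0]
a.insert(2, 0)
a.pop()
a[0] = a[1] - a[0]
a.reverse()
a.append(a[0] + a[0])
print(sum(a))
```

95

pop() removes 9 → [5, 7]
a[-1] = a[0]*a[0] = 5*5 = 25 → [5, 25]
insert 0 at 2 → [5, 25, 0]
pop() removes 0 → [5, 25]
a[0] = a[1]-a[0] = 25-5 = 20 → [20, 25]
reverse → [25, 20]
append a[0]+a[0] = 25+25 = 50 → [25, 20, 50]
sum = 95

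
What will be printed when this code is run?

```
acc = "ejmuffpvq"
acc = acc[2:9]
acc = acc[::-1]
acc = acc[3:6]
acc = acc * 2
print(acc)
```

slice [2:9] → 'muffpvq'
reverse → 'qvpffum'
slice [3:6] → 'ffu'
repeat ×2 → 'ffuffu'

ffuffu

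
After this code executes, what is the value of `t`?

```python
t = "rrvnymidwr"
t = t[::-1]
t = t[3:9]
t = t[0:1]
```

'i'

reverse → 'rwdimynvrr'
slice [3:9] → 'imynvr'
slice [0:1] → 'i'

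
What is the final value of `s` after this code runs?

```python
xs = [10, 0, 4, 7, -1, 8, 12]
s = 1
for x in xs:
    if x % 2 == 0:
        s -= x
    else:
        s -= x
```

x=10: even, s = 1-10 = -9
x=0: even, s = (-9)-0 = -9
x=4: even, s = (-9)-4 = -13
x=7: not even, s = (-13)-7 = -20
x=-1: not even, s = (-20)-(-1) = -19
x=8: even, s = (-19)-8 = -27
x=12: even, s = (-27)-12 = -39

-39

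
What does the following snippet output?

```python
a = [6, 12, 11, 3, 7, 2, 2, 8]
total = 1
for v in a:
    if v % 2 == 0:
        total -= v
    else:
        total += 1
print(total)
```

-26

v=6: even, total = 1-6 = -5
v=12: even, total = (-5)-12 = -17
v=11: not even, total = (-17)+1 = -16
v=3: not even, total = (-16)+1 = -15
v=7: not even, total = (-15)+1 = -14
v=2: even, total = (-14)-2 = -16
v=2: even, total = (-16)-2 = -18
v=8: even, total = (-18)-8 = -26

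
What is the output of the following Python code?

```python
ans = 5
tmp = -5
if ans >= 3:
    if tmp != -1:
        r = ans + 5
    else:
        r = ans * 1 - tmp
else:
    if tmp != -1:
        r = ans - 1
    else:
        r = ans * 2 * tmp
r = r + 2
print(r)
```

ans=5, tmp=-5
ans >= 3 is True; tmp != -1 is True
→ r = ans + 5 = 10
r = 10+2 = 12

12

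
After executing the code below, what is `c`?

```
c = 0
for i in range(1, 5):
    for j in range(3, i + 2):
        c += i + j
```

42

i=2,j=3: c = 0+5 = 5
i=3,j=3: c = 5+6 = 11
i=3,j=4: c = 11+7 = 18
i=4,j=3: c = 18+7 = 25
i=4,j=4: c = 25+8 = 33
i=4,j=5: c = 33+9 = 42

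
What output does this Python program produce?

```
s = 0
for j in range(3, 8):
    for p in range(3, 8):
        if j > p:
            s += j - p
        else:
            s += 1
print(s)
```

j=3,p=3: not 3>3, s = 0+1 = 1
j=3,p=4: not 3>4, s = 1+1 = 2
j=3,p=5: not 3>5, s = 2+1 = 3
j=3,p=6: not 3>6, s = 3+1 = 4
j=3,p=7: not 3>7, s = 4+1 = 5
j=4,p=3: 4>3, s = 5+1 = 6
j=4,p=4: not 4>4, s = 6+1 = 7
j=4,p=5: not 4>5, s = 7+1 = 8
j=4,p=6: not 4>6, s = 8+1 = 9
j=4,p=7: not 4>7, s = 9+1 = 10
j=5,p=3: 5>3, s = 10+2 = 12
j=5,p=4: 5>4, s = 12+1 = 13
j=5,p=5: not 5>5, s = 13+1 = 14
j=5,p=6: not 5>6, s = 14+1 = 15
j=5,p=7: not 5>7, s = 15+1 = 16
j=6,p=3: 6>3, s = 16+3 = 19
j=6,p=4: 6>4, s = 19+2 = 21
j=6,p=5: 6>5, s = 21+1 = 22
j=6,p=6: not 6>6, s = 22+1 = 23
j=6,p=7: not 6>7, s = 23+1 = 24
j=7,p=3: 7>3, s = 24+4 = 28
j=7,p=4: 7>4, s = 28+3 = 31
j=7,p=5: 7>5, s = 31+2 = 33
j=7,p=6: 7>6, s = 33+1 = 34
j=7,p=7: not 7>7, s = 34+1 = 35

35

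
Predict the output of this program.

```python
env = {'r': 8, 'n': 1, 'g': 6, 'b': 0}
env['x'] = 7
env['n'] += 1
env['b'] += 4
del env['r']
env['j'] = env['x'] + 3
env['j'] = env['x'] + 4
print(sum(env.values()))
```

30

env['x'] = 7 → {'r': 8, 'n': 1, 'g': 6, 'b': 0, 'x': 7}
env['n'] = 1+1 = 2 → {'r': 8, 'n': 2, 'g': 6, 'b': 0, 'x': 7}
env['b'] = 0+4 = 4 → {'r': 8, 'n': 2, 'g': 6, 'b': 4, 'x': 7}
del 'r' → {'n': 2, 'g': 6, 'b': 4, 'x': 7}
env['j'] = env['x']+3 = 10 → {'n': 2, 'g': 6, 'b': 4, 'x': 7, 'j': 10}
env['j'] = env['x']+4 = 11 → {'n': 2, 'g': 6, 'b': 4, 'x': 7, 'j': 11}
sum of values = 30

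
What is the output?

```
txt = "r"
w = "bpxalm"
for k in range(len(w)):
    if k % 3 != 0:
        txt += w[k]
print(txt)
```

k=0: skip
k=1: add 'p' → 'rp'
k=2: add 'x' → 'rpx'
k=3: skip
k=4: add 'l' → 'rpxl'
k=5: add 'm' → 'rpxlm'

rpxlm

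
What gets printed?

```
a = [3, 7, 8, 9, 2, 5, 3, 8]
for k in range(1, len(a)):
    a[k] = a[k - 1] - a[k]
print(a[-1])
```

k=1: a[1] = 3-7 = -4 → [3, -4, 8, 9, 2, 5, 3, 8]
k=2: a[2] = (-4)-8 = -12 → [3, -4, -12, 9, 2, 5, 3, 8]
k=3: a[3] = (-12)-9 = -21 → [3, -4, -12, -21, 2, 5, 3, 8]
k=4: a[4] = (-21)-2 = -23 → [3, -4, -12, -21, -23, 5, 3, 8]
k=5: a[5] = (-23)-5 = -28 → [3, -4, -12, -21, -23, -28, 3, 8]
k=6: a[6] = (-28)-3 = -31 → [3, -4, -12, -21, -23, -28, -31, 8]
k=7: a[7] = (-31)-8 = -39 → [3, -4, -12, -21, -23, -28, -31, -39]

-39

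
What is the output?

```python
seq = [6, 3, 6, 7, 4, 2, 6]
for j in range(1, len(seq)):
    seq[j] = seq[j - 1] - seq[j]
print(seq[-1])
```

-22

j=1: seq[1] = 6-3 = 3 → [6, 3, 6, 7, 4, 2, 6]
j=2: seq[2] = 3-6 = -3 → [6, 3, -3, 7, 4, 2, 6]
j=3: seq[3] = (-3)-7 = -10 → [6, 3, -3, -10, 4, 2, 6]
j=4: seq[4] = (-10)-4 = -14 → [6, 3, -3, -10, -14, 2, 6]
j=5: seq[5] = (-14)-2 = -16 → [6, 3, -3, -10, -14, -16, 6]
j=6: seq[6] = (-16)-6 = -22 → [6, 3, -3, -10, -14, -16, -22]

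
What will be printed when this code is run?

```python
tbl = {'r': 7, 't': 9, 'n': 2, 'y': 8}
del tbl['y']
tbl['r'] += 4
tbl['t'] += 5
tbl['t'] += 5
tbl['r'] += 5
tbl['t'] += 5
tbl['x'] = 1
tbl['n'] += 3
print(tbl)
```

del 'y' → {'r': 7, 't': 9, 'n': 2}
tbl['r'] = 7+4 = 11 → {'r': 11, 't': 9, 'n': 2}
tbl['t'] = 9+5 = 14 → {'r': 11, 't': 14, 'n': 2}
tbl['t'] = 14+5 = 19 → {'r': 11, 't': 19, 'n': 2}
tbl['r'] = 11+5 = 16 → {'r': 16, 't': 19, 'n': 2}
tbl['t'] = 19+5 = 24 → {'r': 16, 't': 24, 'n': 2}
tbl['x'] = 1 → {'r': 16, 't': 24, 'n': 2, 'x': 1}
tbl['n'] = 2+3 = 5 → {'r': 16, 't': 24, 'n': 5, 'x': 1}

{'r': 16, 't': 24, 'n': 5, 'x': 1}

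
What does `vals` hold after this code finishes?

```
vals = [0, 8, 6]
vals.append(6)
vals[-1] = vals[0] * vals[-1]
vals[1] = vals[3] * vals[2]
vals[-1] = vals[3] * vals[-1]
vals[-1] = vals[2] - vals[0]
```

[0, 0, 6, 6]

append 6 → [0, 8, 6, 6]
vals[-1] = vals[0]*vals[-1] = 0*6 = 0 → [0, 8, 6, 0]
vals[1] = vals[3]*vals[2] = 0*6 = 0 → [0, 0, 6, 0]
vals[-1] = vals[3]*vals[-1] = 0*0 = 0 → [0, 0, 6, 0]
vals[-1] = vals[2]-vals[0] = 6-0 = 6 → [0, 0, 6, 6]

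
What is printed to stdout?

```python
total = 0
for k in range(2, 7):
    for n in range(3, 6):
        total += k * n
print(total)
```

k=2,n=3: total = 0+6 = 6
k=2,n=4: total = 6+8 = 14
k=2,n=5: total = 14+10 = 24
k=3,n=3: total = 24+9 = 33
k=3,n=4: total = 33+12 = 45
k=3,n=5: total = 45+15 = 60
k=4,n=3: total = 60+12 = 72
k=4,n=4: total = 72+16 = 88
k=4,n=5: total = 88+20 = 108
k=5,n=3: total = 108+15 = 123
k=5,n=4: total = 123+20 = 143
k=5,n=5: total = 143+25 = 168
k=6,n=3: total = 168+18 = 186
k=6,n=4: total = 186+24 = 210
k=6,n=5: total = 210+30 = 240

240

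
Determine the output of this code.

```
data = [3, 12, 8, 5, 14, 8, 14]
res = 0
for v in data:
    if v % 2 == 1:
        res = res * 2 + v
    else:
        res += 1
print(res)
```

18

v=3: odd, res = 0*2+3 = 3
v=12: not odd, res = 3+1 = 4
v=8: not odd, res = 4+1 = 5
v=5: odd, res = 5*2+5 = 15
v=14: not odd, res = 15+1 = 16
v=8: not odd, res = 16+1 = 17
v=14: not odd, res = 17+1 = 18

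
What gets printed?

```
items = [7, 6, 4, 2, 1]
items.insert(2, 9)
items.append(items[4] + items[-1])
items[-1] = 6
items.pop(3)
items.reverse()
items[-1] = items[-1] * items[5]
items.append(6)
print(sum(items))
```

insert 9 at 2 → [7, 6, 9, 4, 2, 1]
append items[4]+items[-1] = 2+1 = 3 → [7, 6, 9, 4, 2, 1, 3]
items[-1] = 6 → [7, 6, 9, 4, 2, 1, 6]
pop(3) removes 4 → [7, 6, 9, 2, 1, 6]
reverse → [6, 1, 2, 9, 6, 7]
items[-1] = items[-1]*items[5] = 7*7 = 49 → [6, 1, 2, 9, 6, 49]
append 6 → [6, 1, 2, 9, 6, 49, 6]
sum = 79

79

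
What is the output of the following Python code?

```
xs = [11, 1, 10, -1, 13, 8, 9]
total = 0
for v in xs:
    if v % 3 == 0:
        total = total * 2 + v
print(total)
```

9

v=11: not %3==0
v=1: not %3==0
v=10: not %3==0
v=-1: not %3==0
v=13: not %3==0
v=8: not %3==0
v=9: %3==0, total = 0*2+9 = 9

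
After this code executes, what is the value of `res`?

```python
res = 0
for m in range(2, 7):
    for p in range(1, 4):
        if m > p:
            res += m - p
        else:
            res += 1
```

34

m=2,p=1: 2>1, res = 0+1 = 1
m=2,p=2: not 2>2, res = 1+1 = 2
m=2,p=3: not 2>3, res = 2+1 = 3
m=3,p=1: 3>1, res = 3+2 = 5
m=3,p=2: 3>2, res = 5+1 = 6
m=3,p=3: not 3>3, res = 6+1 = 7
m=4,p=1: 4>1, res = 7+3 = 10
m=4,p=2: 4>2, res = 10+2 = 12
m=4,p=3: 4>3, res = 12+1 = 13
m=5,p=1: 5>1, res = 13+4 = 17
m=5,p=2: 5>2, res = 17+3 = 20
m=5,p=3: 5>3, res = 20+2 = 22
m=6,p=1: 6>1, res = 22+5 = 27
m=6,p=2: 6>2, res = 27+4 = 31
m=6,p=3: 6>3, res = 31+3 = 34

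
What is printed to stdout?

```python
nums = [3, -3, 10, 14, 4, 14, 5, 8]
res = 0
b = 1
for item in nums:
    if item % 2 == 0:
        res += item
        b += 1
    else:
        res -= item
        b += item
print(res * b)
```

item=3: not even, res = 0-3 = -3; b=4
item=-3: not even, res = (-3)-(-3) = 0; b=1
item=10: even, res = 0+10 = 10; b=2
item=14: even, res = 10+14 = 24; b=3
item=4: even, res = 24+4 = 28; b=4
item=14: even, res = 28+14 = 42; b=5
item=5: not even, res = 42-5 = 37; b=10
item=8: even, res = 37+8 = 45; b=11
res*b = 45*11 = 495

495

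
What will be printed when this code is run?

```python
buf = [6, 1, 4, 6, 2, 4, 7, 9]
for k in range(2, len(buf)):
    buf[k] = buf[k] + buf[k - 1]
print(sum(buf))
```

110

k=2: buf[2] = 4+1 = 5 → [6, 1, 5, 6, 2, 4, 7, 9]
k=3: buf[3] = 6+5 = 11 → [6, 1, 5, 11, 2, 4, 7, 9]
k=4: buf[4] = 2+11 = 13 → [6, 1, 5, 11, 13, 4, 7, 9]
k=5: buf[5] = 4+13 = 17 → [6, 1, 5, 11, 13, 17, 7, 9]
k=6: buf[6] = 7+17 = 24 → [6, 1, 5, 11, 13, 17, 24, 9]
k=7: buf[7] = 9+24 = 33 → [6, 1, 5, 11, 13, 17, 24, 33]
sum = 110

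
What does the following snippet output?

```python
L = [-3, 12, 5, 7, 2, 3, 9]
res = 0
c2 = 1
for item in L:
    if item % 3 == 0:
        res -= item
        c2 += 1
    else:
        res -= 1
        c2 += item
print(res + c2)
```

item=-3: %3==0, res = 0-(-3) = 3; c2=2
item=12: %3==0, res = 3-12 = -9; c2=3
item=5: not %3==0, res = (-9)-1 = -10; c2=8
item=7: not %3==0, res = (-10)-1 = -11; c2=15
item=2: not %3==0, res = (-11)-1 = -12; c2=17
item=3: %3==0, res = (-12)-3 = -15; c2=18
item=9: %3==0, res = (-15)-9 = -24; c2=19
res+c2 = (-24)+19 = -5

-5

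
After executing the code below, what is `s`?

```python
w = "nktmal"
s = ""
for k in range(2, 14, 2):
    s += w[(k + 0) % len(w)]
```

k=2: add w[2]='t' → 't'
k=4: add w[4]='a' → 'ta'
k=6: add w[0]='n' → 'tan'
k=8: add w[2]='t' → 'tant'
k=10: add w[4]='a' → 'tanta'
k=12: add w[0]='n' → 'tantan'

'tantan'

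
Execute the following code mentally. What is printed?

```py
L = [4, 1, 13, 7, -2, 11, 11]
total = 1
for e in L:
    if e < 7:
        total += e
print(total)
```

e=4: <7, total = 1+4 = 5
e=1: <7, total = 5+1 = 6
e=13: not <7
e=7: not <7
e=-2: <7, total = 6+(-2) = 4
e=11: not <7
e=11: not <7

4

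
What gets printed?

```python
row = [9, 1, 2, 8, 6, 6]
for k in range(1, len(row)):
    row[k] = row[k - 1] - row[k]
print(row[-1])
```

k=1: row[1] = 9-1 = 8 → [9, 8, 2, 8, 6, 6]
k=2: row[2] = 8-2 = 6 → [9, 8, 6, 8, 6, 6]
k=3: row[3] = 6-8 = -2 → [9, 8, 6, -2, 6, 6]
k=4: row[4] = (-2)-6 = -8 → [9, 8, 6, -2, -8, 6]
k=5: row[5] = (-8)-6 = -14 → [9, 8, 6, -2, -8, -14]

-14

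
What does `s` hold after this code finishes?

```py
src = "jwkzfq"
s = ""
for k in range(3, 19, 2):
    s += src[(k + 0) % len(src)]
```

'zqwzqwzq'

k=3: add src[3]='z' → 'z'
k=5: add src[5]='q' → 'zq'
k=7: add src[1]='w' → 'zqw'
k=9: add src[3]='z' → 'zqwz'
k=11: add src[5]='q' → 'zqwzq'
k=13: add src[1]='w' → 'zqwzqw'
k=15: add src[3]='z' → 'zqwzqwz'
k=17: add src[5]='q' → 'zqwzqwzq'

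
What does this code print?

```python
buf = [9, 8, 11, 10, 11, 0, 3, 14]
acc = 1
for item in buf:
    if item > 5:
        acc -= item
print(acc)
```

-62

item=9: >5, acc = 1-9 = -8
item=8: >5, acc = (-8)-8 = -16
item=11: >5, acc = (-16)-11 = -27
item=10: >5, acc = (-27)-10 = -37
item=11: >5, acc = (-37)-11 = -48
item=0: not >5
item=3: not >5
item=14: >5, acc = (-48)-14 = -62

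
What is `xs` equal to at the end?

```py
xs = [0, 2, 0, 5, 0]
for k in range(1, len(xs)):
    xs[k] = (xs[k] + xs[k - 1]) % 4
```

[0, 2, 2, 3, 3]

k=1: xs[1] = (2+0)%4 = 2 → [0, 2, 0, 5, 0]
k=2: xs[2] = (0+2)%4 = 2 → [0, 2, 2, 5, 0]
k=3: xs[3] = (5+2)%4 = 3 → [0, 2, 2, 3, 0]
k=4: xs[4] = (0+3)%4 = 3 → [0, 2, 2, 3, 3]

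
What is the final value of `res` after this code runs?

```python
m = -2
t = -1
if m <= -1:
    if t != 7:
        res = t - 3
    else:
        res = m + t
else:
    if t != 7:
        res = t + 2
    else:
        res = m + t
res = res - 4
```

m=-2, t=-1
m <= -1 is True; t != 7 is True
→ res = t - 3 = -4
res = (-4)-4 = -8

-8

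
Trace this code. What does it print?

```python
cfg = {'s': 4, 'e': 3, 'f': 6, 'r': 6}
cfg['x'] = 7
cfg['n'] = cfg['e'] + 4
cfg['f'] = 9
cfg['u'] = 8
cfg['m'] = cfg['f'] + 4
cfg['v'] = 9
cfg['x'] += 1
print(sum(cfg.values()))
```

67

cfg['x'] = 7 → {'s': 4, 'e': 3, 'f': 6, 'r': 6, 'x': 7}
cfg['n'] = cfg['e']+4 = 7 → {'s': 4, 'e': 3, 'f': 6, 'r': 6, 'x': 7, 'n': 7}
cfg['f'] = 9 → {'s': 4, 'e': 3, 'f': 9, 'r': 6, 'x': 7, 'n': 7}
cfg['u'] = 8 → {'s': 4, 'e': 3, 'f': 9, 'r': 6, 'x': 7, 'n': 7, 'u': 8}
cfg['m'] = cfg['f']+4 = 13 → {'s': 4, 'e': 3, 'f': 9, 'r': 6, 'x': 7, 'n': 7, 'u': 8, 'm': 13}
cfg['v'] = 9 → {'s': 4, 'e': 3, 'f': 9, 'r': 6, 'x': 7, 'n': 7, 'u': 8, 'm': 13, 'v': 9}
cfg['x'] = 7+1 = 8 → {'s': 4, 'e': 3, 'f': 9, 'r': 6, 'x': 8, 'n': 7, 'u': 8, 'm': 13, 'v': 9}
sum of values = 67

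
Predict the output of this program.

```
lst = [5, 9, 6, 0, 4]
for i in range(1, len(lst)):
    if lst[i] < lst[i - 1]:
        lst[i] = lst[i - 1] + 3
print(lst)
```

i=1: 9>=5, unchanged → [5, 9, 6, 0, 4]
i=2: 6<9, lst[2] = 9+3 = 12 → [5, 9, 12, 0, 4]
i=3: 0<12, lst[3] = 12+3 = 15 → [5, 9, 12, 15, 4]
i=4: 4<15, lst[4] = 15+3 = 18 → [5, 9, 12, 15, 18]

[5, 9, 12, 15, 18]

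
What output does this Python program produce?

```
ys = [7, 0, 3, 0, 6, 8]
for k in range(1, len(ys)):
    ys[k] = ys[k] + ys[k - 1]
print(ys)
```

[7, 7, 10, 10, 16, 24]

k=1: ys[1] = 0+7 = 7 → [7, 7, 3, 0, 6, 8]
k=2: ys[2] = 3+7 = 10 → [7, 7, 10, 0, 6, 8]
k=3: ys[3] = 0+10 = 10 → [7, 7, 10, 10, 6, 8]
k=4: ys[4] = 6+10 = 16 → [7, 7, 10, 10, 16, 8]
k=5: ys[5] = 8+16 = 24 → [7, 7, 10, 10, 16, 24]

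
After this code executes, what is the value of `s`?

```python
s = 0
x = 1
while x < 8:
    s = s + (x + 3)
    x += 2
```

28

x=1: s = 0+4 = 4
x=3: s = 4+6 = 10
x=5: s = 10+8 = 18
x=7: s = 18+10 = 28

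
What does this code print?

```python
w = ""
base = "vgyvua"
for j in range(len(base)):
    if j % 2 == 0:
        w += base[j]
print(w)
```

vyu

j=0: add 'v' → 'v'
j=1: skip
j=2: add 'y' → 'vy'
j=3: skip
j=4: add 'u' → 'vyu'
j=5: skip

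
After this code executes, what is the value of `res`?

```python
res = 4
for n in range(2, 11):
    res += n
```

n=2: res = 4+2 = 6
n=3: res = 6+3 = 9
n=4: res = 9+4 = 13
n=5: res = 13+5 = 18
n=6: res = 18+6 = 24
n=7: res = 24+7 = 31
n=8: res = 31+8 = 39
n=9: res = 39+9 = 48
n=10: res = 48+10 = 58

58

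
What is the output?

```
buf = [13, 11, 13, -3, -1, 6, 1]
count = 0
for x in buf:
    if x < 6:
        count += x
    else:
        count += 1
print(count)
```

1

x=13: not <6, count = 0+1 = 1
x=11: not <6, count = 1+1 = 2
x=13: not <6, count = 2+1 = 3
x=-3: <6, count = 3+(-3) = 0
x=-1: <6, count = 0+(-1) = -1
x=6: not <6, count = (-1)+1 = 0
x=1: <6, count = 0+1 = 1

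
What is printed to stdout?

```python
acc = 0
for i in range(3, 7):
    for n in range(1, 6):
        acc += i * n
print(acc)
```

i=3,n=1: acc = 0+3 = 3
i=3,n=2: acc = 3+6 = 9
i=3,n=3: acc = 9+9 = 18
i=3,n=4: acc = 18+12 = 30
i=3,n=5: acc = 30+15 = 45
i=4,n=1: acc = 45+4 = 49
i=4,n=2: acc = 49+8 = 57
i=4,n=3: acc = 57+12 = 69
i=4,n=4: acc = 69+16 = 85
i=4,n=5: acc = 85+20 = 105
i=5,n=1: acc = 105+5 = 110
i=5,n=2: acc = 110+10 = 120
i=5,n=3: acc = 120+15 = 135
i=5,n=4: acc = 135+20 = 155
i=5,n=5: acc = 155+25 = 180
i=6,n=1: acc = 180+6 = 186
i=6,n=2: acc = 186+12 = 198
i=6,n=3: acc = 198+18 = 216
i=6,n=4: acc = 216+24 = 240
i=6,n=5: acc = 240+30 = 270

270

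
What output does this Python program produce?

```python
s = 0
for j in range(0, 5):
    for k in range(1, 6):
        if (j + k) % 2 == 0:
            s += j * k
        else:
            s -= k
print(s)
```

33

j=0,k=1: odd sum, s = 0-1 = -1
j=0,k=2: even sum, s = (-1)+0 = -1
j=0,k=3: odd sum, s = (-1)-3 = -4
j=0,k=4: even sum, s = (-4)+0 = -4
j=0,k=5: odd sum, s = (-4)-5 = -9
j=1,k=1: even sum, s = (-9)+1 = -8
j=1,k=2: odd sum, s = (-8)-2 = -10
j=1,k=3: even sum, s = (-10)+3 = -7
j=1,k=4: odd sum, s = (-7)-4 = -11
j=1,k=5: even sum, s = (-11)+5 = -6
j=2,k=1: odd sum, s = (-6)-1 = -7
j=2,k=2: even sum, s = (-7)+4 = -3
j=2,k=3: odd sum, s = (-3)-3 = -6
j=2,k=4: even sum, s = (-6)+8 = 2
j=2,k=5: odd sum, s = 2-5 = -3
j=3,k=1: even sum, s = (-3)+3 = 0
j=3,k=2: odd sum, s = 0-2 = -2
j=3,k=3: even sum, s = (-2)+9 = 7
j=3,k=4: odd sum, s = 7-4 = 3
j=3,k=5: even sum, s = 3+15 = 18
j=4,k=1: odd sum, s = 18-1 = 17
j=4,k=2: even sum, s = 17+8 = 25
j=4,k=3: odd sum, s = 25-3 = 22
j=4,k=4: even sum, s = 22+16 = 38
j=4,k=5: odd sum, s = 38-5 = 33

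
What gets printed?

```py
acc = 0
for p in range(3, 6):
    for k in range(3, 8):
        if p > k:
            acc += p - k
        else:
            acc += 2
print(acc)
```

28

p=3,k=3: not 3>3, acc = 0+2 = 2
p=3,k=4: not 3>4, acc = 2+2 = 4
p=3,k=5: not 3>5, acc = 4+2 = 6
p=3,k=6: not 3>6, acc = 6+2 = 8
p=3,k=7: not 3>7, acc = 8+2 = 10
p=4,k=3: 4>3, acc = 10+1 = 11
p=4,k=4: not 4>4, acc = 11+2 = 13
p=4,k=5: not 4>5, acc = 13+2 = 15
p=4,k=6: not 4>6, acc = 15+2 = 17
p=4,k=7: not 4>7, acc = 17+2 = 19
p=5,k=3: 5>3, acc = 19+2 = 21
p=5,k=4: 5>4, acc = 21+1 = 22
p=5,k=5: not 5>5, acc = 22+2 = 24
p=5,k=6: not 5>6, acc = 24+2 = 26
p=5,k=7: not 5>7, acc = 26+2 = 28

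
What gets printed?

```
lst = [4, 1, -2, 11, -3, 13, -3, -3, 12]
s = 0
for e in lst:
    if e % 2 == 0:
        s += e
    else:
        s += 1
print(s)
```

e=4: even, s = 0+4 = 4
e=1: not even, s = 4+1 = 5
e=-2: even, s = 5+(-2) = 3
e=11: not even, s = 3+1 = 4
e=-3: not even, s = 4+1 = 5
e=13: not even, s = 5+1 = 6
e=-3: not even, s = 6+1 = 7
e=-3: not even, s = 7+1 = 8
e=12: even, s = 8+12 = 20

20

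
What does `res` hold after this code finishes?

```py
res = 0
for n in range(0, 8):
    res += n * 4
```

n=0: res = 0+0*4 = 0
n=1: res = 0+1*4 = 4
n=2: res = 4+2*4 = 12
n=3: res = 12+3*4 = 24
n=4: res = 24+4*4 = 40
n=5: res = 40+5*4 = 60
n=6: res = 60+6*4 = 84
n=7: res = 84+7*4 = 112

112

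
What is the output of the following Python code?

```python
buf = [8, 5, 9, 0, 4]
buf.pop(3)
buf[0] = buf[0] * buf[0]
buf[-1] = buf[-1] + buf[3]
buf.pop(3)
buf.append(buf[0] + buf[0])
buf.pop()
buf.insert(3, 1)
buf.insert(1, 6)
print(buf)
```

[64, 6, 5, 9, 1]

pop(3) removes 0 → [8, 5, 9, 4]
buf[0] = buf[0]*buf[0] = 8*8 = 64 → [64, 5, 9, 4]
buf[-1] = buf[-1]+buf[3] = 4+4 = 8 → [64, 5, 9, 8]
pop(3) removes 8 → [64, 5, 9]
append buf[0]+buf[0] = 64+64 = 128 → [64, 5, 9, 128]
pop() removes 128 → [64, 5, 9]
insert 1 at 3 → [64, 5, 9, 1]
insert 6 at 1 → [64, 6, 5, 9, 1]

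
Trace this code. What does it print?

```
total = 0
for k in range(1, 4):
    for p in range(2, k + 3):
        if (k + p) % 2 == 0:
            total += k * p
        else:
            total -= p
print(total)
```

28

k=1,p=2: odd sum, total = 0-2 = -2
k=1,p=3: even sum, total = (-2)+3 = 1
k=2,p=2: even sum, total = 1+4 = 5
k=2,p=3: odd sum, total = 5-3 = 2
k=2,p=4: even sum, total = 2+8 = 10
k=3,p=2: odd sum, total = 10-2 = 8
k=3,p=3: even sum, total = 8+9 = 17
k=3,p=4: odd sum, total = 17-4 = 13
k=3,p=5: even sum, total = 13+15 = 28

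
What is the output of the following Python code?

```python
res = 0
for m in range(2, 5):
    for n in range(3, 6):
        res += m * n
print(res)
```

m=2,n=3: res = 0+6 = 6
m=2,n=4: res = 6+8 = 14
m=2,n=5: res = 14+10 = 24
m=3,n=3: res = 24+9 = 33
m=3,n=4: res = 33+12 = 45
m=3,n=5: res = 45+15 = 60
m=4,n=3: res = 60+12 = 72
m=4,n=4: res = 72+16 = 88
m=4,n=5: res = 88+20 = 108

108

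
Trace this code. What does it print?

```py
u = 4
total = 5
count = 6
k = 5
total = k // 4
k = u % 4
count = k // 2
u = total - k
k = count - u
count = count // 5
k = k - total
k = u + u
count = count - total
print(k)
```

2

total = 5//4 = 1
k = 4%4 = 0
count = 0//2 = 0
u = 1-0 = 1
k = 0-1 = -1
count = 0//5 = 0
k = (-1)-1 = -2
k = 1+1 = 2
count = 0-1 = -1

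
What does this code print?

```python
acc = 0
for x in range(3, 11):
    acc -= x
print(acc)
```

-52

x=3: acc = 0-3 = -3
x=4: acc = (-3)-4 = -7
x=5: acc = (-7)-5 = -12
x=6: acc = (-12)-6 = -18
x=7: acc = (-18)-7 = -25
x=8: acc = (-25)-8 = -33
x=9: acc = (-33)-9 = -42
x=10: acc = (-42)-10 = -52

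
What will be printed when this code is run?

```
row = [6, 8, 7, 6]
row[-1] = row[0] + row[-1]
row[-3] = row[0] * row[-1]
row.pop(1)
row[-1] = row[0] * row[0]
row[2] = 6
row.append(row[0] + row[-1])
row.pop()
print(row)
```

row[-1] = row[0]+row[-1] = 6+6 = 12 → [6, 8, 7, 12]
row[-3] = row[0]*row[-1] = 6*12 = 72 → [6, 72, 7, 12]
pop(1) removes 72 → [6, 7, 12]
row[-1] = row[0]*row[0] = 6*6 = 36 → [6, 7, 36]
row[2] = 6 → [6, 7, 6]
append row[0]+row[-1] = 6+6 = 12 → [6, 7, 6, 12]
pop() removes 12 → [6, 7, 6]

[6, 7, 6]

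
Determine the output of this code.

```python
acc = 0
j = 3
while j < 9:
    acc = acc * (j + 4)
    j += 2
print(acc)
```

0

j=3: acc = 0*7 = 0
j=5: acc = 0*9 = 0
j=7: acc = 0*11 = 0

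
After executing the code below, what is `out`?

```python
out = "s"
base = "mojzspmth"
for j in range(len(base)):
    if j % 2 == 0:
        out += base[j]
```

'smjsmh'

j=0: add 'm' → 'sm'
j=1: skip
j=2: add 'j' → 'smj'
j=3: skip
j=4: add 's' → 'smjs'
j=5: skip
j=6: add 'm' → 'smjsm'
j=7: skip
j=8: add 'h' → 'smjsmh'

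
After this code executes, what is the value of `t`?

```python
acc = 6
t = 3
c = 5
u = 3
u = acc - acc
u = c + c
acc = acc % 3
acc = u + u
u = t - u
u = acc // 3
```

u = 6-6 = 0
u = 5+5 = 10
acc = 6%3 = 0
acc = 10+10 = 20
u = 3-10 = -7
u = 20//3 = 6

3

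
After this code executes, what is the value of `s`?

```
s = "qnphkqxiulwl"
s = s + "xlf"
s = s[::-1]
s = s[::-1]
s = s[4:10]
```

+ 'xlf' → 'qnphkqxiulwlxlf'
reverse → 'flxlwluixqkhpnq'
reverse → 'qnphkqxiulwlxlf'
slice [4:10] → 'kqxiul'

'kqxiul'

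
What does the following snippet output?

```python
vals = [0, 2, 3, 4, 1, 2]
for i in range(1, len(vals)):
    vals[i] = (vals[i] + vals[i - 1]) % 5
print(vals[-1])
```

i=1: vals[1] = (2+0)%5 = 2 → [0, 2, 3, 4, 1, 2]
i=2: vals[2] = (3+2)%5 = 0 → [0, 2, 0, 4, 1, 2]
i=3: vals[3] = (4+0)%5 = 4 → [0, 2, 0, 4, 1, 2]
i=4: vals[4] = (1+4)%5 = 0 → [0, 2, 0, 4, 0, 2]
i=5: vals[5] = (2+0)%5 = 2 → [0, 2, 0, 4, 0, 2]

2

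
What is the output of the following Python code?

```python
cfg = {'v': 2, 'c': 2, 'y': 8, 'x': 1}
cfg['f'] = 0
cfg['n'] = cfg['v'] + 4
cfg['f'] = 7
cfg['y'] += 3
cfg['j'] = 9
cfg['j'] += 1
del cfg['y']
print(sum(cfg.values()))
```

28

cfg['f'] = 0 → {'v': 2, 'c': 2, 'y': 8, 'x': 1, 'f': 0}
cfg['n'] = cfg['v']+4 = 6 → {'v': 2, 'c': 2, 'y': 8, 'x': 1, 'f': 0, 'n': 6}
cfg['f'] = 7 → {'v': 2, 'c': 2, 'y': 8, 'x': 1, 'f': 7, 'n': 6}
cfg['y'] = 8+3 = 11 → {'v': 2, 'c': 2, 'y': 11, 'x': 1, 'f': 7, 'n': 6}
cfg['j'] = 9 → {'v': 2, 'c': 2, 'y': 11, 'x': 1, 'f': 7, 'n': 6, 'j': 9}
cfg['j'] = 9+1 = 10 → {'v': 2, 'c': 2, 'y': 11, 'x': 1, 'f': 7, 'n': 6, 'j': 10}
del 'y' → {'v': 2, 'c': 2, 'x': 1, 'f': 7, 'n': 6, 'j': 10}
sum of values = 28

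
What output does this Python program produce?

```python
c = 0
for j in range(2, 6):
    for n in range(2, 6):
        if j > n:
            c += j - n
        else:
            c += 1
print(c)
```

j=2,n=2: not 2>2, c = 0+1 = 1
j=2,n=3: not 2>3, c = 1+1 = 2
j=2,n=4: not 2>4, c = 2+1 = 3
j=2,n=5: not 2>5, c = 3+1 = 4
j=3,n=2: 3>2, c = 4+1 = 5
j=3,n=3: not 3>3, c = 5+1 = 6
j=3,n=4: not 3>4, c = 6+1 = 7
j=3,n=5: not 3>5, c = 7+1 = 8
j=4,n=2: 4>2, c = 8+2 = 10
j=4,n=3: 4>3, c = 10+1 = 11
j=4,n=4: not 4>4, c = 11+1 = 12
j=4,n=5: not 4>5, c = 12+1 = 13
j=5,n=2: 5>2, c = 13+3 = 16
j=5,n=3: 5>3, c = 16+2 = 18
j=5,n=4: 5>4, c = 18+1 = 19
j=5,n=5: not 5>5, c = 19+1 = 20

20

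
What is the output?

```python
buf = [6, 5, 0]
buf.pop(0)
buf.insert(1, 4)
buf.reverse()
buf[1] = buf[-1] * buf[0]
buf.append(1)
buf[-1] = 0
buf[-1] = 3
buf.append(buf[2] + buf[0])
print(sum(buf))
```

pop(0) removes 6 → [5, 0]
insert 4 at 1 → [5, 4, 0]
reverse → [0, 4, 5]
buf[1] = buf[-1]*buf[0] = 5*0 = 0 → [0, 0, 5]
append 1 → [0, 0, 5, 1]
buf[-1] = 0 → [0, 0, 5, 0]
buf[-1] = 3 → [0, 0, 5, 3]
append buf[2]+buf[0] = 5+0 = 5 → [0, 0, 5, 3, 5]
sum = 13

13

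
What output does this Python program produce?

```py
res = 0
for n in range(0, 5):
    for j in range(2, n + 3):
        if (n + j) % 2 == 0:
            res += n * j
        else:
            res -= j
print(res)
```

n=0,j=2: even sum, res = 0+0 = 0
n=1,j=2: odd sum, res = 0-2 = -2
n=1,j=3: even sum, res = (-2)+3 = 1
n=2,j=2: even sum, res = 1+4 = 5
n=2,j=3: odd sum, res = 5-3 = 2
n=2,j=4: even sum, res = 2+8 = 10
n=3,j=2: odd sum, res = 10-2 = 8
n=3,j=3: even sum, res = 8+9 = 17
n=3,j=4: odd sum, res = 17-4 = 13
n=3,j=5: even sum, res = 13+15 = 28
n=4,j=2: even sum, res = 28+8 = 36
n=4,j=3: odd sum, res = 36-3 = 33
n=4,j=4: even sum, res = 33+16 = 49
n=4,j=5: odd sum, res = 49-5 = 44
n=4,j=6: even sum, res = 44+24 = 68

68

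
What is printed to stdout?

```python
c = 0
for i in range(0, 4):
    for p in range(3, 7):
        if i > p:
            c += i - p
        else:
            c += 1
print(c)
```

16

i=0,p=3: not 0>3, c = 0+1 = 1
i=0,p=4: not 0>4, c = 1+1 = 2
i=0,p=5: not 0>5, c = 2+1 = 3
i=0,p=6: not 0>6, c = 3+1 = 4
i=1,p=3: not 1>3, c = 4+1 = 5
i=1,p=4: not 1>4, c = 5+1 = 6
i=1,p=5: not 1>5, c = 6+1 = 7
i=1,p=6: not 1>6, c = 7+1 = 8
i=2,p=3: not 2>3, c = 8+1 = 9
i=2,p=4: not 2>4, c = 9+1 = 10
i=2,p=5: not 2>5, c = 10+1 = 11
i=2,p=6: not 2>6, c = 11+1 = 12
i=3,p=3: not 3>3, c = 12+1 = 13
i=3,p=4: not 3>4, c = 13+1 = 14
i=3,p=5: not 3>5, c = 14+1 = 15
i=3,p=6: not 3>6, c = 15+1 = 16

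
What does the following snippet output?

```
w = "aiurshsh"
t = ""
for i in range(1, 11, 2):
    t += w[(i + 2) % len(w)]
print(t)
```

rhhir

i=1: add w[3]='r' → 'r'
i=3: add w[5]='h' → 'rh'
i=5: add w[7]='h' → 'rhh'
i=7: add w[1]='i' → 'rhhi'
i=9: add w[3]='r' → 'rhhir'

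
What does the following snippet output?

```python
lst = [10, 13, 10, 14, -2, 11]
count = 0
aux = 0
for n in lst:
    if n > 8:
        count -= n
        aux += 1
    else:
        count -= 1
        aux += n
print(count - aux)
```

n=10: >8, count = 0-10 = -10; aux=1
n=13: >8, count = (-10)-13 = -23; aux=2
n=10: >8, count = (-23)-10 = -33; aux=3
n=14: >8, count = (-33)-14 = -47; aux=4
n=-2: not >8, count = (-47)-1 = -48; aux=2
n=11: >8, count = (-48)-11 = -59; aux=3
count-aux = (-59)-3 = -62

-62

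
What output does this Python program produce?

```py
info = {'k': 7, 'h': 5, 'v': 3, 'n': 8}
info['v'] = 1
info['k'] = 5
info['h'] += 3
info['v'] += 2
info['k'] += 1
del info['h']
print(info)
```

info['v'] = 1 → {'k': 7, 'h': 5, 'v': 1, 'n': 8}
info['k'] = 5 → {'k': 5, 'h': 5, 'v': 1, 'n': 8}
info['h'] = 5+3 = 8 → {'k': 5, 'h': 8, 'v': 1, 'n': 8}
info['v'] = 1+2 = 3 → {'k': 5, 'h': 8, 'v': 3, 'n': 8}
info['k'] = 5+1 = 6 → {'k': 6, 'h': 8, 'v': 3, 'n': 8}
del 'h' → {'k': 6, 'v': 3, 'n': 8}

{'k': 6, 'v': 3, 'n': 8}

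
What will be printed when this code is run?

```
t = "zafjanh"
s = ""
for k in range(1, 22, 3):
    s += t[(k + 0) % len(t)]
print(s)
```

k=1: add t[1]='a' → 'a'
k=4: add t[4]='a' → 'aa'
k=7: add t[0]='z' → 'aaz'
k=10: add t[3]='j' → 'aazj'
k=13: add t[6]='h' → 'aazjh'
k=16: add t[2]='f' → 'aazjhf'
k=19: add t[5]='n' → 'aazjhfn'

aazjhfn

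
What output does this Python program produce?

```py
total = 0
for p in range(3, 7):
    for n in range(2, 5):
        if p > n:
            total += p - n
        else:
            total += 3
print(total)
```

p=3,n=2: 3>2, total = 0+1 = 1
p=3,n=3: not 3>3, total = 1+3 = 4
p=3,n=4: not 3>4, total = 4+3 = 7
p=4,n=2: 4>2, total = 7+2 = 9
p=4,n=3: 4>3, total = 9+1 = 10
p=4,n=4: not 4>4, total = 10+3 = 13
p=5,n=2: 5>2, total = 13+3 = 16
p=5,n=3: 5>3, total = 16+2 = 18
p=5,n=4: 5>4, total = 18+1 = 19
p=6,n=2: 6>2, total = 19+4 = 23
p=6,n=3: 6>3, total = 23+3 = 26
p=6,n=4: 6>4, total = 26+2 = 28

28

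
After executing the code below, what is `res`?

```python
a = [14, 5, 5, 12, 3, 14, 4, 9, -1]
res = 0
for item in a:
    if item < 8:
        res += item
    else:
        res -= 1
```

12

item=14: not <8, res = 0-1 = -1
item=5: <8, res = (-1)+5 = 4
item=5: <8, res = 4+5 = 9
item=12: not <8, res = 9-1 = 8
item=3: <8, res = 8+3 = 11
item=14: not <8, res = 11-1 = 10
item=4: <8, res = 10+4 = 14
item=9: not <8, res = 14-1 = 13
item=-1: <8, res = 13+(-1) = 12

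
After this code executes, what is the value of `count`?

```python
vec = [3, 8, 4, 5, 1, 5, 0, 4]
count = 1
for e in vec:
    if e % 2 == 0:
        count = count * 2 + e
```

100

e=3: not even
e=8: even, count = 1*2+8 = 10
e=4: even, count = 10*2+4 = 24
e=5: not even
e=1: not even
e=5: not even
e=0: even, count = 24*2+0 = 48
e=4: even, count = 48*2+4 = 100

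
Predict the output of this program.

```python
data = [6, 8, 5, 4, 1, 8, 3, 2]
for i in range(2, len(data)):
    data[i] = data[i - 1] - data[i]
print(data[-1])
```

i=2: data[2] = 8-5 = 3 → [6, 8, 3, 4, 1, 8, 3, 2]
i=3: data[3] = 3-4 = -1 → [6, 8, 3, -1, 1, 8, 3, 2]
i=4: data[4] = (-1)-1 = -2 → [6, 8, 3, -1, -2, 8, 3, 2]
i=5: data[5] = (-2)-8 = -10 → [6, 8, 3, -1, -2, -10, 3, 2]
i=6: data[6] = (-10)-3 = -13 → [6, 8, 3, -1, -2, -10, -13, 2]
i=7: data[7] = (-13)-2 = -15 → [6, 8, 3, -1, -2, -10, -13, -15]

-15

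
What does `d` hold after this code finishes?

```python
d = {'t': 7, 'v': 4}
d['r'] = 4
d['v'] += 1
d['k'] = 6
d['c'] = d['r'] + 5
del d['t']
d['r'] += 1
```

d['r'] = 4 → {'t': 7, 'v': 4, 'r': 4}
d['v'] = 4+1 = 5 → {'t': 7, 'v': 5, 'r': 4}
d['k'] = 6 → {'t': 7, 'v': 5, 'r': 4, 'k': 6}
d['c'] = d['r']+5 = 9 → {'t': 7, 'v': 5, 'r': 4, 'k': 6, 'c': 9}
del 't' → {'v': 5, 'r': 4, 'k': 6, 'c': 9}
d['r'] = 4+1 = 5 → {'v': 5, 'r': 5, 'k': 6, 'c': 9}

{'v': 5, 'r': 5, 'k': 6, 'c': 9}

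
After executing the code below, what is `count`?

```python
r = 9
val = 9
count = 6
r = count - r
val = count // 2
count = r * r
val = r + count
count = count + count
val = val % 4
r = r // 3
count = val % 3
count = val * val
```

4

r = 6-9 = -3
val = 6//2 = 3
count = (-3)*(-3) = 9
val = (-3)+9 = 6
count = 9+9 = 18
val = 6%4 = 2
r = (-3)//3 = -1
count = 2%3 = 2
count = 2*2 = 4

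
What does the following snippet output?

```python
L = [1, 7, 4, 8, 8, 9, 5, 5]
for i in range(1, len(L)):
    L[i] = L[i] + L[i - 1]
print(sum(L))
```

195

i=1: L[1] = 7+1 = 8 → [1, 8, 4, 8, 8, 9, 5, 5]
i=2: L[2] = 4+8 = 12 → [1, 8, 12, 8, 8, 9, 5, 5]
i=3: L[3] = 8+12 = 20 → [1, 8, 12, 20, 8, 9, 5, 5]
i=4: L[4] = 8+20 = 28 → [1, 8, 12, 20, 28, 9, 5, 5]
i=5: L[5] = 9+28 = 37 → [1, 8, 12, 20, 28, 37, 5, 5]
i=6: L[6] = 5+37 = 42 → [1, 8, 12, 20, 28, 37, 42, 5]
i=7: L[7] = 5+42 = 47 → [1, 8, 12, 20, 28, 37, 42, 47]
sum = 195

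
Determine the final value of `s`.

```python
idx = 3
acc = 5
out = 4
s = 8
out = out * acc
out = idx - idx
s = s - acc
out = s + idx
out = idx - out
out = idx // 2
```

3

out = 4*5 = 20
out = 3-3 = 0
s = 8-5 = 3
out = 3+3 = 6
out = 3-6 = -3
out = 3//2 = 1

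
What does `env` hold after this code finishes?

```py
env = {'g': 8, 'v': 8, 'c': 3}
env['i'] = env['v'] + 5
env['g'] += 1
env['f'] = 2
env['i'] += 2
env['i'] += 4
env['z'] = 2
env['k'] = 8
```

{'g': 9, 'v': 8, 'c': 3, 'i': 19, 'f': 2, 'z': 2, 'k': 8}

env['i'] = env['v']+5 = 13 → {'g': 8, 'v': 8, 'c': 3, 'i': 13}
env['g'] = 8+1 = 9 → {'g': 9, 'v': 8, 'c': 3, 'i': 13}
env['f'] = 2 → {'g': 9, 'v': 8, 'c': 3, 'i': 13, 'f': 2}
env['i'] = 13+2 = 15 → {'g': 9, 'v': 8, 'c': 3, 'i': 15, 'f': 2}
env['i'] = 15+4 = 19 → {'g': 9, 'v': 8, 'c': 3, 'i': 19, 'f': 2}
env['z'] = 2 → {'g': 9, 'v': 8, 'c': 3, 'i': 19, 'f': 2, 'z': 2}
env['k'] = 8 → {'g': 9, 'v': 8, 'c': 3, 'i': 19, 'f': 2, 'z': 2, 'k': 8}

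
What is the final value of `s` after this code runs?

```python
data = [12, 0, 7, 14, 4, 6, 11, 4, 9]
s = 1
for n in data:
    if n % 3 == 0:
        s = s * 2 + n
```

n=12: %3==0, s = 1*2+12 = 14
n=0: %3==0, s = 14*2+0 = 28
n=7: not %3==0
n=14: not %3==0
n=4: not %3==0
n=6: %3==0, s = 28*2+6 = 62
n=11: not %3==0
n=4: not %3==0
n=9: %3==0, s = 62*2+9 = 133

133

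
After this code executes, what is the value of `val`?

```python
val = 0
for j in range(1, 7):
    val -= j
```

-21

j=1: val = 0-1 = -1
j=2: val = (-1)-2 = -3
j=3: val = (-3)-3 = -6
j=4: val = (-6)-4 = -10
j=5: val = (-10)-5 = -15
j=6: val = (-15)-6 = -21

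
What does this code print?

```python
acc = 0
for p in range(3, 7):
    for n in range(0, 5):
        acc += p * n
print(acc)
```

180

p=3,n=0: acc = 0+0 = 0
p=3,n=1: acc = 0+3 = 3
p=3,n=2: acc = 3+6 = 9
p=3,n=3: acc = 9+9 = 18
p=3,n=4: acc = 18+12 = 30
p=4,n=0: acc = 30+0 = 30
p=4,n=1: acc = 30+4 = 34
p=4,n=2: acc = 34+8 = 42
p=4,n=3: acc = 42+12 = 54
p=4,n=4: acc = 54+16 = 70
p=5,n=0: acc = 70+0 = 70
p=5,n=1: acc = 70+5 = 75
p=5,n=2: acc = 75+10 = 85
p=5,n=3: acc = 85+15 = 100
p=5,n=4: acc = 100+20 = 120
p=6,n=0: acc = 120+0 = 120
p=6,n=1: acc = 120+6 = 126
p=6,n=2: acc = 126+12 = 138
p=6,n=3: acc = 138+18 = 156
p=6,n=4: acc = 156+24 = 180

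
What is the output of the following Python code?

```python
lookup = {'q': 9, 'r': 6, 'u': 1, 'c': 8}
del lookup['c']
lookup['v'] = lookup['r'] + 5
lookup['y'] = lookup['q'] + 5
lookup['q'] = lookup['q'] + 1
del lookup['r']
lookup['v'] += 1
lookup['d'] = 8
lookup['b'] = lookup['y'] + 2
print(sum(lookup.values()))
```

del 'c' → {'q': 9, 'r': 6, 'u': 1}
lookup['v'] = lookup['r']+5 = 11 → {'q': 9, 'r': 6, 'u': 1, 'v': 11}
lookup['y'] = lookup['q']+5 = 14 → {'q': 9, 'r': 6, 'u': 1, 'v': 11, 'y': 14}
lookup['q'] = lookup['q']+1 = 10 → {'q': 10, 'r': 6, 'u': 1, 'v': 11, 'y': 14}
del 'r' → {'q': 10, 'u': 1, 'v': 11, 'y': 14}
lookup['v'] = 11+1 = 12 → {'q': 10, 'u': 1, 'v': 12, 'y': 14}
lookup['d'] = 8 → {'q': 10, 'u': 1, 'v': 12, 'y': 14, 'd': 8}
lookup['b'] = lookup['y']+2 = 16 → {'q': 10, 'u': 1, 'v': 12, 'y': 14, 'd': 8, 'b': 16}
sum of values = 61

61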